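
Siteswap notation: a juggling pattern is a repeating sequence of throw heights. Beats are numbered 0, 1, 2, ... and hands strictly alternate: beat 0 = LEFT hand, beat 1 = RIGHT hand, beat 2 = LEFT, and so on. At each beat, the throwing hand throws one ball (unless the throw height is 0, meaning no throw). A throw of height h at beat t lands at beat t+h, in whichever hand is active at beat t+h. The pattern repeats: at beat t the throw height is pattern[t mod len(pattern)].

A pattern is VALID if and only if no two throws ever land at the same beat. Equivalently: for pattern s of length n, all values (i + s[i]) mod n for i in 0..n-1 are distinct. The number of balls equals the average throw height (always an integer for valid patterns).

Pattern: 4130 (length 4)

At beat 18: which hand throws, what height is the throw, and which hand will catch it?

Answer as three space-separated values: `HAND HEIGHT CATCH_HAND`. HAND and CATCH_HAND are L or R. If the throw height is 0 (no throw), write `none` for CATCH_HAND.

Beat 18: 18 mod 2 = 0, so hand = L
Throw height = pattern[18 mod 4] = pattern[2] = 3
Lands at beat 18+3=21, 21 mod 2 = 1, so catch hand = R

Answer: L 3 R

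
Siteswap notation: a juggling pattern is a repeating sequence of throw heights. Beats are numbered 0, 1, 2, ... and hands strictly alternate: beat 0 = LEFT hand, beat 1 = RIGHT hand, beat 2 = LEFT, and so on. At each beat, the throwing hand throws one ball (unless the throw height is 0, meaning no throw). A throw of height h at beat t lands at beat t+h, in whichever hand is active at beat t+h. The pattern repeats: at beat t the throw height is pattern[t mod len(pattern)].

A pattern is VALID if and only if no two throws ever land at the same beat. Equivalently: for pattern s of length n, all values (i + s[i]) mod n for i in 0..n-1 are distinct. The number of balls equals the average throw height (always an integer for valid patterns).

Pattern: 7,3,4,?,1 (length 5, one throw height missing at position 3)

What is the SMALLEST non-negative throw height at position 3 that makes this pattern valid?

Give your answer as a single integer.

Answer: 0

Derivation:
i=0: (0 + 7) mod 5 = 2
i=1: (1 + 3) mod 5 = 4
i=2: (2 + 4) mod 5 = 1
i=3: s[i]=? (unknown)
i=4: (4 + 1) mod 5 = 0
Known residues: [0, 1, 2, 4]; need a permutation of 0..4, so missing residue r = 3
Need (3 + s) mod 5 = 3; smallest s = (3 - 3) mod 5 = 0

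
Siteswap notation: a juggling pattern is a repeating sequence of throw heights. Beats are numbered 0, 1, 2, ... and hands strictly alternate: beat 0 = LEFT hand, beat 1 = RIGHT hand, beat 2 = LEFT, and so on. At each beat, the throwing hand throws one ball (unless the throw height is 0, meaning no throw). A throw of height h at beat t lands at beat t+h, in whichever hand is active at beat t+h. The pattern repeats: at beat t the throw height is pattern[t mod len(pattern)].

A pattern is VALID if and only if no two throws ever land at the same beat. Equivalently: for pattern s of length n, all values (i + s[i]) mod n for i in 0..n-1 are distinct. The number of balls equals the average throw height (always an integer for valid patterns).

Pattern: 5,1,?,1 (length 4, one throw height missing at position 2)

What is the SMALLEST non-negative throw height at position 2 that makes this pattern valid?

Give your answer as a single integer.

Answer: 1

Derivation:
i=0: (0 + 5) mod 4 = 1
i=1: (1 + 1) mod 4 = 2
i=2: s[i]=? (unknown)
i=3: (3 + 1) mod 4 = 0
Known residues: [0, 1, 2]; need a permutation of 0..3, so missing residue r = 3
Need (2 + s) mod 4 = 3; smallest s = (3 - 2) mod 4 = 1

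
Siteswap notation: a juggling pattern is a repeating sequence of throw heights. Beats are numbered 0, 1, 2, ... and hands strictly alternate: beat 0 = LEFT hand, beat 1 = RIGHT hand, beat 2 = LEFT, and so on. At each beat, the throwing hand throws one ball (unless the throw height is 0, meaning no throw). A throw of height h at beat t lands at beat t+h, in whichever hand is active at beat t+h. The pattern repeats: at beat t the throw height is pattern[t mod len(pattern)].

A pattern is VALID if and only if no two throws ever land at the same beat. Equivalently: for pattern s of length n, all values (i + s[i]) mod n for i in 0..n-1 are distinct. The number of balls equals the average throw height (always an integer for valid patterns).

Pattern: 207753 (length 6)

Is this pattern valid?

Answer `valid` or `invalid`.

i=0: (i + s[i]) mod n = (0 + 2) mod 6 = 2
i=1: (i + s[i]) mod n = (1 + 0) mod 6 = 1
i=2: (i + s[i]) mod n = (2 + 7) mod 6 = 3
i=3: (i + s[i]) mod n = (3 + 7) mod 6 = 4
i=4: (i + s[i]) mod n = (4 + 5) mod 6 = 3
i=5: (i + s[i]) mod n = (5 + 3) mod 6 = 2
Residues: [2, 1, 3, 4, 3, 2], distinct: False

Answer: invalid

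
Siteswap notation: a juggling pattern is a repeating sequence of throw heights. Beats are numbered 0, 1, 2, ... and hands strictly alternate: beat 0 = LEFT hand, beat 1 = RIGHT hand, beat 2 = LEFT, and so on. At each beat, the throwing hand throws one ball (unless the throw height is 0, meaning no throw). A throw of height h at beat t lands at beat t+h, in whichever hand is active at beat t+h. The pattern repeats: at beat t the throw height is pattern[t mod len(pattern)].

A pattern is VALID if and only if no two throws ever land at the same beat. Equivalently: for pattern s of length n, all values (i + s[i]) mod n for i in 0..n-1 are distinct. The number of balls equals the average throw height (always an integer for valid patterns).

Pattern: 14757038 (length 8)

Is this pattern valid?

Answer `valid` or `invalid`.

Answer: invalid

Derivation:
i=0: (i + s[i]) mod n = (0 + 1) mod 8 = 1
i=1: (i + s[i]) mod n = (1 + 4) mod 8 = 5
i=2: (i + s[i]) mod n = (2 + 7) mod 8 = 1
i=3: (i + s[i]) mod n = (3 + 5) mod 8 = 0
i=4: (i + s[i]) mod n = (4 + 7) mod 8 = 3
i=5: (i + s[i]) mod n = (5 + 0) mod 8 = 5
i=6: (i + s[i]) mod n = (6 + 3) mod 8 = 1
i=7: (i + s[i]) mod n = (7 + 8) mod 8 = 7
Residues: [1, 5, 1, 0, 3, 5, 1, 7], distinct: False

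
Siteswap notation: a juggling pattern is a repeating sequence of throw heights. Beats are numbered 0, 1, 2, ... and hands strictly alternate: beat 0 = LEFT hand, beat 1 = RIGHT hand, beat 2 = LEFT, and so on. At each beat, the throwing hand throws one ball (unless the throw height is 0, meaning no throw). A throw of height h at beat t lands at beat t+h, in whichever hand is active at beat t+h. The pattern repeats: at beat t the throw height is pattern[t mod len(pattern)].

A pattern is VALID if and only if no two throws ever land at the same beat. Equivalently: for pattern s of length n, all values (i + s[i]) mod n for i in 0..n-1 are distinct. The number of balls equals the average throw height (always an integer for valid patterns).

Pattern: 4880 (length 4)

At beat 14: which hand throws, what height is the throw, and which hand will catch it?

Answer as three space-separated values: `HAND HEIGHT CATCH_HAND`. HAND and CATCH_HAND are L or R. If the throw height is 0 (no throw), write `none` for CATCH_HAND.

Answer: L 8 L

Derivation:
Beat 14: 14 mod 2 = 0, so hand = L
Throw height = pattern[14 mod 4] = pattern[2] = 8
Lands at beat 14+8=22, 22 mod 2 = 0, so catch hand = L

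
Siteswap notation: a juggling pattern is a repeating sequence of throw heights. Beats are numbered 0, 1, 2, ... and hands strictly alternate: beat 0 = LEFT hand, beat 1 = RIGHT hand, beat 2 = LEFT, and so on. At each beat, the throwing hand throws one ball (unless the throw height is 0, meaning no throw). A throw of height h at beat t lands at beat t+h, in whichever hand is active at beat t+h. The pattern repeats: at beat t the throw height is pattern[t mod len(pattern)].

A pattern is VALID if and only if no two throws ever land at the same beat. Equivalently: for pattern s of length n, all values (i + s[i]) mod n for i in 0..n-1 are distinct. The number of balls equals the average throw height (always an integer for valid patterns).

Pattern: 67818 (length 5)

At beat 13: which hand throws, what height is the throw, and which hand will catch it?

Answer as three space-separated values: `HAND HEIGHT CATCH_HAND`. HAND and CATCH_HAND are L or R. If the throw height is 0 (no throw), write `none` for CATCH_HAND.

Answer: R 1 L

Derivation:
Beat 13: 13 mod 2 = 1, so hand = R
Throw height = pattern[13 mod 5] = pattern[3] = 1
Lands at beat 13+1=14, 14 mod 2 = 0, so catch hand = L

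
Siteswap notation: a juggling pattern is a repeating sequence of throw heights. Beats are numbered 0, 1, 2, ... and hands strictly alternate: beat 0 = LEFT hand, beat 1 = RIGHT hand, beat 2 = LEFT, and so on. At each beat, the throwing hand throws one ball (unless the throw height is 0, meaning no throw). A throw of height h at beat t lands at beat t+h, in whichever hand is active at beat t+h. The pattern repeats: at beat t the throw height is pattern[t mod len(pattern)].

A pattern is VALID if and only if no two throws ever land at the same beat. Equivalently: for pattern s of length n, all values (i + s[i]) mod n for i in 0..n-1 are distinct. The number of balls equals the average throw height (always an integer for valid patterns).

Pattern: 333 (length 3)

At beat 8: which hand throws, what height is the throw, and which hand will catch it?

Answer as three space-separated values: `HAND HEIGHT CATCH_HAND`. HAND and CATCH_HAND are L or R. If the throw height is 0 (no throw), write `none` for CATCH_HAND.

Beat 8: 8 mod 2 = 0, so hand = L
Throw height = pattern[8 mod 3] = pattern[2] = 3
Lands at beat 8+3=11, 11 mod 2 = 1, so catch hand = R

Answer: L 3 R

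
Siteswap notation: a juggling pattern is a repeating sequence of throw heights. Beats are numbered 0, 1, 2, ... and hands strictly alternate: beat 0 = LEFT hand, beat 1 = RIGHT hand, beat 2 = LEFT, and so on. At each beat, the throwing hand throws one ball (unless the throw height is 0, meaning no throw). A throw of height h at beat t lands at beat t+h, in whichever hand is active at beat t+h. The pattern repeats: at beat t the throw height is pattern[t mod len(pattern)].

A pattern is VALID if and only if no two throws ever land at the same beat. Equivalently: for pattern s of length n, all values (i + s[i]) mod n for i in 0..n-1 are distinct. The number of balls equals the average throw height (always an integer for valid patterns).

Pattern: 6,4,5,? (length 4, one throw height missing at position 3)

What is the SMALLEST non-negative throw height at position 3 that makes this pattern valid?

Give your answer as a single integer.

Answer: 1

Derivation:
i=0: (0 + 6) mod 4 = 2
i=1: (1 + 4) mod 4 = 1
i=2: (2 + 5) mod 4 = 3
i=3: s[i]=? (unknown)
Known residues: [1, 2, 3]; need a permutation of 0..3, so missing residue r = 0
Need (3 + s) mod 4 = 0; smallest s = (0 - 3) mod 4 = 1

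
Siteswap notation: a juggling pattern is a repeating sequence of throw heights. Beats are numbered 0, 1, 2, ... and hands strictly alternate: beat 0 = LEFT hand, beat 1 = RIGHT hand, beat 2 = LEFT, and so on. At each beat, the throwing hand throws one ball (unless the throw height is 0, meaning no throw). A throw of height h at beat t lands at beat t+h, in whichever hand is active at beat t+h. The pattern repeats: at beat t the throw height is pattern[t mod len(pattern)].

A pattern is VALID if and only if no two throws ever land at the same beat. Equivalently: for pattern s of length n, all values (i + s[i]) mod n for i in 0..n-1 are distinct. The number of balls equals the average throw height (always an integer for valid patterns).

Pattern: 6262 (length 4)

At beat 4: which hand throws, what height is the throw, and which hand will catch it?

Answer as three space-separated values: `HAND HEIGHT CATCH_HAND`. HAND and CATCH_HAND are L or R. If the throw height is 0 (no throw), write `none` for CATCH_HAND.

Beat 4: 4 mod 2 = 0, so hand = L
Throw height = pattern[4 mod 4] = pattern[0] = 6
Lands at beat 4+6=10, 10 mod 2 = 0, so catch hand = L

Answer: L 6 L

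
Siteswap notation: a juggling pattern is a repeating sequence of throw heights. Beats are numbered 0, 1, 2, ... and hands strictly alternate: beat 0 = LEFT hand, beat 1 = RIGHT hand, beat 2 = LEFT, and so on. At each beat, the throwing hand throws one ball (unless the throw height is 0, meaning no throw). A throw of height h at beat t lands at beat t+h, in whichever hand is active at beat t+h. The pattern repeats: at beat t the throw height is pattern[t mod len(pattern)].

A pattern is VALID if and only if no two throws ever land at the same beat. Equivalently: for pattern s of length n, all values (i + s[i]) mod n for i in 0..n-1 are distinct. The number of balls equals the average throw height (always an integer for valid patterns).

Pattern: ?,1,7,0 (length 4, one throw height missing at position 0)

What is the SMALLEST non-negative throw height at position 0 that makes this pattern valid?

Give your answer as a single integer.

Answer: 0

Derivation:
i=0: s[i]=? (unknown)
i=1: (1 + 1) mod 4 = 2
i=2: (2 + 7) mod 4 = 1
i=3: (3 + 0) mod 4 = 3
Known residues: [1, 2, 3]; need a permutation of 0..3, so missing residue r = 0
Need (0 + s) mod 4 = 0; smallest s = (0 - 0) mod 4 = 0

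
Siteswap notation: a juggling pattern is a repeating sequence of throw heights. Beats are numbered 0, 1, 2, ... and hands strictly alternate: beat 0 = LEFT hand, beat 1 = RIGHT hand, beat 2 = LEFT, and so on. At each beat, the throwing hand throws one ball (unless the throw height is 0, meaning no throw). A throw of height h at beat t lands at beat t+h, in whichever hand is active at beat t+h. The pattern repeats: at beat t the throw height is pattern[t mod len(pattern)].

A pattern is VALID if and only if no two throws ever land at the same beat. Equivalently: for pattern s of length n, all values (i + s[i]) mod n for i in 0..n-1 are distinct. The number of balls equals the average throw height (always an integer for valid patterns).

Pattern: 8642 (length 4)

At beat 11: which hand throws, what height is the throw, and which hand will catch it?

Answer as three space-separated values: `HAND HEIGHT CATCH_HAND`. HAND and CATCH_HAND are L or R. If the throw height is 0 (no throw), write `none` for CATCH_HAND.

Answer: R 2 R

Derivation:
Beat 11: 11 mod 2 = 1, so hand = R
Throw height = pattern[11 mod 4] = pattern[3] = 2
Lands at beat 11+2=13, 13 mod 2 = 1, so catch hand = R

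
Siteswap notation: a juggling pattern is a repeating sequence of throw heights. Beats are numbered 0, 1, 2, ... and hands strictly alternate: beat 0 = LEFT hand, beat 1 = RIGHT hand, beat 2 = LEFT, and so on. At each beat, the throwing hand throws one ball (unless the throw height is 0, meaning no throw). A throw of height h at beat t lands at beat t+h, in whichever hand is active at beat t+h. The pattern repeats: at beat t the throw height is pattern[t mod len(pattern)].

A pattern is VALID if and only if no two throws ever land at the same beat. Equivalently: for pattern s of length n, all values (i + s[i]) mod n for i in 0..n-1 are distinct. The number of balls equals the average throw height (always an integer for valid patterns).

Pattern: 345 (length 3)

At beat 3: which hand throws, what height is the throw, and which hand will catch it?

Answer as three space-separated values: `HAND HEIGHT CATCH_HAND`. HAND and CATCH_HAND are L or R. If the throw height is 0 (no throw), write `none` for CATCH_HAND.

Answer: R 3 L

Derivation:
Beat 3: 3 mod 2 = 1, so hand = R
Throw height = pattern[3 mod 3] = pattern[0] = 3
Lands at beat 3+3=6, 6 mod 2 = 0, so catch hand = L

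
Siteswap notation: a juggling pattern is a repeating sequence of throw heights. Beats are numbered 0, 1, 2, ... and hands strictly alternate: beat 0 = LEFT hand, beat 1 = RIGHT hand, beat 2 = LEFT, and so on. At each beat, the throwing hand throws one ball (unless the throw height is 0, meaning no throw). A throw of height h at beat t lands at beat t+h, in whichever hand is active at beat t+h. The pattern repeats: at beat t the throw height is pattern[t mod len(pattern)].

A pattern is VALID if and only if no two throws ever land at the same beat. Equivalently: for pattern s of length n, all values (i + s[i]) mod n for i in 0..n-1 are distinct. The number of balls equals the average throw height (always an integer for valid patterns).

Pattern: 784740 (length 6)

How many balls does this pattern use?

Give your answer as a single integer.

Answer: 5

Derivation:
Pattern = [7, 8, 4, 7, 4, 0], length n = 6
  position 0: throw height = 7, running sum = 7
  position 1: throw height = 8, running sum = 15
  position 2: throw height = 4, running sum = 19
  position 3: throw height = 7, running sum = 26
  position 4: throw height = 4, running sum = 30
  position 5: throw height = 0, running sum = 30
Total sum = 30; balls = sum / n = 30 / 6 = 5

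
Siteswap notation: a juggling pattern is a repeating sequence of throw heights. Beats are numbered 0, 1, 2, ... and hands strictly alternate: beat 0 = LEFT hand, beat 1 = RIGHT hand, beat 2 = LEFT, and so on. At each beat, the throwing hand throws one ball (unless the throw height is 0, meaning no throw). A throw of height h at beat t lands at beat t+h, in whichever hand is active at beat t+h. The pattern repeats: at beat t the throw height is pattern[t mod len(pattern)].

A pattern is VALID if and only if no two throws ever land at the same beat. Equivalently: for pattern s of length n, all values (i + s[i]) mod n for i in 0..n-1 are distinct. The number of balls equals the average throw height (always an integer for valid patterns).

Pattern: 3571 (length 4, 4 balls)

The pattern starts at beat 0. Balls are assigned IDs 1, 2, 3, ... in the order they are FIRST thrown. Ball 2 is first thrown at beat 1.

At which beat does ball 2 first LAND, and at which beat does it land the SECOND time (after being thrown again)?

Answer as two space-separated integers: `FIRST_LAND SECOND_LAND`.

Answer: 6 13

Derivation:
Beat 0 (L): throw ball1 h=3 -> lands@3:R; in-air after throw: [b1@3:R]
Beat 1 (R): throw ball2 h=5 -> lands@6:L; in-air after throw: [b1@3:R b2@6:L]
Beat 2 (L): throw ball3 h=7 -> lands@9:R; in-air after throw: [b1@3:R b2@6:L b3@9:R]
Beat 3 (R): throw ball1 h=1 -> lands@4:L; in-air after throw: [b1@4:L b2@6:L b3@9:R]
Beat 4 (L): throw ball1 h=3 -> lands@7:R; in-air after throw: [b2@6:L b1@7:R b3@9:R]
Beat 5 (R): throw ball4 h=5 -> lands@10:L; in-air after throw: [b2@6:L b1@7:R b3@9:R b4@10:L]
Beat 6 (L): throw ball2 h=7 -> lands@13:R; in-air after throw: [b1@7:R b3@9:R b4@10:L b2@13:R]
Beat 7 (R): throw ball1 h=1 -> lands@8:L; in-air after throw: [b1@8:L b3@9:R b4@10:L b2@13:R]
Beat 8 (L): throw ball1 h=3 -> lands@11:R; in-air after throw: [b3@9:R b4@10:L b1@11:R b2@13:R]
Beat 9 (R): throw ball3 h=5 -> lands@14:L; in-air after throw: [b4@10:L b1@11:R b2@13:R b3@14:L]
Beat 10 (L): throw ball4 h=7 -> lands@17:R; in-air after throw: [b1@11:R b2@13:R b3@14:L b4@17:R]
Beat 11 (R): throw ball1 h=1 -> lands@12:L; in-air after throw: [b1@12:L b2@13:R b3@14:L b4@17:R]
Beat 12 (L): throw ball1 h=3 -> lands@15:R; in-air after throw: [b2@13:R b3@14:L b1@15:R b4@17:R]
Beat 13 (R): throw ball2 h=5 -> lands@18:L; in-air after throw: [b3@14:L b1@15:R b4@17:R b2@18:L]
Ball 2: thrown@1 h=5 -> first land @6; rethrown@6 h=7 -> second land @13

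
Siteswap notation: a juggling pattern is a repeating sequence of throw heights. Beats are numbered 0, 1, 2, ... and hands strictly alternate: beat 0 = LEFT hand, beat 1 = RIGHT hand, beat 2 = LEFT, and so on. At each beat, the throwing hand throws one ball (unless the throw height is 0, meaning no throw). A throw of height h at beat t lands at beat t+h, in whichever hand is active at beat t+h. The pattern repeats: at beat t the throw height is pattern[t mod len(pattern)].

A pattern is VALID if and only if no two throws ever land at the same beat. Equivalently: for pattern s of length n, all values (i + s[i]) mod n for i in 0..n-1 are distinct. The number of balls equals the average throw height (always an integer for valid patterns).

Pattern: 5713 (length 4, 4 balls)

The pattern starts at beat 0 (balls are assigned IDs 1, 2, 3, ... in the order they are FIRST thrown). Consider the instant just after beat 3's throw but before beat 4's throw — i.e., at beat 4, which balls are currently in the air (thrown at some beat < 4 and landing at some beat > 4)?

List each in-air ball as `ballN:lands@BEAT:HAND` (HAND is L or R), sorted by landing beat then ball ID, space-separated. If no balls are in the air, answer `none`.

Beat 0 (L): throw ball1 h=5 -> lands@5:R; in-air after throw: [b1@5:R]
Beat 1 (R): throw ball2 h=7 -> lands@8:L; in-air after throw: [b1@5:R b2@8:L]
Beat 2 (L): throw ball3 h=1 -> lands@3:R; in-air after throw: [b3@3:R b1@5:R b2@8:L]
Beat 3 (R): throw ball3 h=3 -> lands@6:L; in-air after throw: [b1@5:R b3@6:L b2@8:L]
Beat 4 (L): throw ball4 h=5 -> lands@9:R; in-air after throw: [b1@5:R b3@6:L b2@8:L b4@9:R]

Answer: ball1:lands@5:R ball3:lands@6:L ball2:lands@8:L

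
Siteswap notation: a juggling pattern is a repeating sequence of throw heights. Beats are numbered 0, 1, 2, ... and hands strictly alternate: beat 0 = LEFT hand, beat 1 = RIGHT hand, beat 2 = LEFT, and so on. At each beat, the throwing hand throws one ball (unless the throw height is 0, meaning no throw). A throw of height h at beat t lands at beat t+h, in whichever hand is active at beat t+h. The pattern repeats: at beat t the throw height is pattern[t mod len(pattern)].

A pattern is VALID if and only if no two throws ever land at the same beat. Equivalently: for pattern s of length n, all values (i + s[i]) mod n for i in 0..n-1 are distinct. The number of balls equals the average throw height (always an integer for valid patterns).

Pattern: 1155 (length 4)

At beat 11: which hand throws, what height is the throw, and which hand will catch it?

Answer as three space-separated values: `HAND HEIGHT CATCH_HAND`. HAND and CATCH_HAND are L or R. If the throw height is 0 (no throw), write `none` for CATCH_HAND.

Beat 11: 11 mod 2 = 1, so hand = R
Throw height = pattern[11 mod 4] = pattern[3] = 5
Lands at beat 11+5=16, 16 mod 2 = 0, so catch hand = L

Answer: R 5 L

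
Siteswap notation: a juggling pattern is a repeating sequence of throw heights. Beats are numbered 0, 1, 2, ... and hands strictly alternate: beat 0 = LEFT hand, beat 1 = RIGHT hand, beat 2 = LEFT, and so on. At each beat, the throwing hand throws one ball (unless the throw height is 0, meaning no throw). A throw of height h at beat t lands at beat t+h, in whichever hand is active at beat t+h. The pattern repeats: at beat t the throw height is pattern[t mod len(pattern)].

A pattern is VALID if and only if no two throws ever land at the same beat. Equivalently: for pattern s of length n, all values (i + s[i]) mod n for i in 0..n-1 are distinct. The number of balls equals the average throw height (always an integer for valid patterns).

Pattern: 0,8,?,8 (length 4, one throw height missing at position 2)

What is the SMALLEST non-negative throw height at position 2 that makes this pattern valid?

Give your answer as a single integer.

Answer: 0

Derivation:
i=0: (0 + 0) mod 4 = 0
i=1: (1 + 8) mod 4 = 1
i=2: s[i]=? (unknown)
i=3: (3 + 8) mod 4 = 3
Known residues: [0, 1, 3]; need a permutation of 0..3, so missing residue r = 2
Need (2 + s) mod 4 = 2; smallest s = (2 - 2) mod 4 = 0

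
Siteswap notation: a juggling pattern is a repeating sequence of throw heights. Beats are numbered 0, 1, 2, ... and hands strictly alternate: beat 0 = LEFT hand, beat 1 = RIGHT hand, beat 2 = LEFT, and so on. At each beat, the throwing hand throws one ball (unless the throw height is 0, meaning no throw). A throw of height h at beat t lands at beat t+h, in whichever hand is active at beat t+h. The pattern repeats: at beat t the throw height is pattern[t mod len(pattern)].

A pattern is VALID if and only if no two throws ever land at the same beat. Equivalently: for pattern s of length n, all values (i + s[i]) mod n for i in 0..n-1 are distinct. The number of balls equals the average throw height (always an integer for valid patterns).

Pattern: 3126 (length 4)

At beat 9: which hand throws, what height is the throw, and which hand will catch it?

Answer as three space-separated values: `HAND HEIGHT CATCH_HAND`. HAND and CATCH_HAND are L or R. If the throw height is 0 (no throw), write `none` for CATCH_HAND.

Answer: R 1 L

Derivation:
Beat 9: 9 mod 2 = 1, so hand = R
Throw height = pattern[9 mod 4] = pattern[1] = 1
Lands at beat 9+1=10, 10 mod 2 = 0, so catch hand = L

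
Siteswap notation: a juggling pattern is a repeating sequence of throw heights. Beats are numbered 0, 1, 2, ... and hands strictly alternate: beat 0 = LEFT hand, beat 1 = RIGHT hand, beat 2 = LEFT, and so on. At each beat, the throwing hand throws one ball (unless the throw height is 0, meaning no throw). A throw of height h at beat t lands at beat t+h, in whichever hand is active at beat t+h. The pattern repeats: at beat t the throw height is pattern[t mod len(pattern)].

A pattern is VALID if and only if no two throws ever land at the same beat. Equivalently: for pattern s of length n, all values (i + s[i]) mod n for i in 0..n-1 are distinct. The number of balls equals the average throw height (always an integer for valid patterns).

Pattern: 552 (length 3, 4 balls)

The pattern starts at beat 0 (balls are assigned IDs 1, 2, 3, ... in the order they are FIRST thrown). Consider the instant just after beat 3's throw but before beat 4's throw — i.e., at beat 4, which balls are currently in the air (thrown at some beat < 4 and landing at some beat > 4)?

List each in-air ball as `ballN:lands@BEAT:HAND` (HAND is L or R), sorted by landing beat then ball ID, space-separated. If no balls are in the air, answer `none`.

Beat 0 (L): throw ball1 h=5 -> lands@5:R; in-air after throw: [b1@5:R]
Beat 1 (R): throw ball2 h=5 -> lands@6:L; in-air after throw: [b1@5:R b2@6:L]
Beat 2 (L): throw ball3 h=2 -> lands@4:L; in-air after throw: [b3@4:L b1@5:R b2@6:L]
Beat 3 (R): throw ball4 h=5 -> lands@8:L; in-air after throw: [b3@4:L b1@5:R b2@6:L b4@8:L]
Beat 4 (L): throw ball3 h=5 -> lands@9:R; in-air after throw: [b1@5:R b2@6:L b4@8:L b3@9:R]

Answer: ball1:lands@5:R ball2:lands@6:L ball4:lands@8:L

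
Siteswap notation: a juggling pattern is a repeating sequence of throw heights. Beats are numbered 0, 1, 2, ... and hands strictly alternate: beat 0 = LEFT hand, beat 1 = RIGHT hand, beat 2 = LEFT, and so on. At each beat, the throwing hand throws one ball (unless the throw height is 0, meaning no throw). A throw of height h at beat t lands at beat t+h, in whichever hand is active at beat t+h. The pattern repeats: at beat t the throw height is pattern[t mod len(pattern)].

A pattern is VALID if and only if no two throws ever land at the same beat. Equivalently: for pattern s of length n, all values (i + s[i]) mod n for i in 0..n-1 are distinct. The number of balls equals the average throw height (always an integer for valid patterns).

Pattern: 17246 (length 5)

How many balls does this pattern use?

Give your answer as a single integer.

Pattern = [1, 7, 2, 4, 6], length n = 5
  position 0: throw height = 1, running sum = 1
  position 1: throw height = 7, running sum = 8
  position 2: throw height = 2, running sum = 10
  position 3: throw height = 4, running sum = 14
  position 4: throw height = 6, running sum = 20
Total sum = 20; balls = sum / n = 20 / 5 = 4

Answer: 4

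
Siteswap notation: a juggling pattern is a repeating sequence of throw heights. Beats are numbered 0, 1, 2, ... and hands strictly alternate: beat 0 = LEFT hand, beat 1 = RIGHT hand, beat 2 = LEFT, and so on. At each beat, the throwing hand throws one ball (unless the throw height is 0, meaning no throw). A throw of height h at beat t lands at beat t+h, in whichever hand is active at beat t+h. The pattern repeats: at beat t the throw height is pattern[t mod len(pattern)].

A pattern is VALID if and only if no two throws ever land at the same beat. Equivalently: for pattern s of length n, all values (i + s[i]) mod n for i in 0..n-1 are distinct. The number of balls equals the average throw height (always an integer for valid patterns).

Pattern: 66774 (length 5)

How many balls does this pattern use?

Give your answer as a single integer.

Answer: 6

Derivation:
Pattern = [6, 6, 7, 7, 4], length n = 5
  position 0: throw height = 6, running sum = 6
  position 1: throw height = 6, running sum = 12
  position 2: throw height = 7, running sum = 19
  position 3: throw height = 7, running sum = 26
  position 4: throw height = 4, running sum = 30
Total sum = 30; balls = sum / n = 30 / 5 = 6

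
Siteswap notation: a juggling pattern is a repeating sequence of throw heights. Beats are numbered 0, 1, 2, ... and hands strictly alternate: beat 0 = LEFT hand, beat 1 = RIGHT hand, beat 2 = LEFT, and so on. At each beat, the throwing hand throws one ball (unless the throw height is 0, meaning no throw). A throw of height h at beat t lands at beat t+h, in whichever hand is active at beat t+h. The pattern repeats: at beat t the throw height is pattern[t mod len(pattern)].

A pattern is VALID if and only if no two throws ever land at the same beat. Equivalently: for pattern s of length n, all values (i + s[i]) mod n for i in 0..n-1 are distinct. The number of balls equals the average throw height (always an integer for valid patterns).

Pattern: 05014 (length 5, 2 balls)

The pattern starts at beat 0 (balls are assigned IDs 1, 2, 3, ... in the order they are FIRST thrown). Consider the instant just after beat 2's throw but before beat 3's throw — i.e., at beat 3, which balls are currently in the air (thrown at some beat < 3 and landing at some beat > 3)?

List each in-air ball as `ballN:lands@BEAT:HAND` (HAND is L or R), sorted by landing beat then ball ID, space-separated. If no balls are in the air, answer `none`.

Answer: ball1:lands@6:L

Derivation:
Beat 1 (R): throw ball1 h=5 -> lands@6:L; in-air after throw: [b1@6:L]
Beat 3 (R): throw ball2 h=1 -> lands@4:L; in-air after throw: [b2@4:L b1@6:L]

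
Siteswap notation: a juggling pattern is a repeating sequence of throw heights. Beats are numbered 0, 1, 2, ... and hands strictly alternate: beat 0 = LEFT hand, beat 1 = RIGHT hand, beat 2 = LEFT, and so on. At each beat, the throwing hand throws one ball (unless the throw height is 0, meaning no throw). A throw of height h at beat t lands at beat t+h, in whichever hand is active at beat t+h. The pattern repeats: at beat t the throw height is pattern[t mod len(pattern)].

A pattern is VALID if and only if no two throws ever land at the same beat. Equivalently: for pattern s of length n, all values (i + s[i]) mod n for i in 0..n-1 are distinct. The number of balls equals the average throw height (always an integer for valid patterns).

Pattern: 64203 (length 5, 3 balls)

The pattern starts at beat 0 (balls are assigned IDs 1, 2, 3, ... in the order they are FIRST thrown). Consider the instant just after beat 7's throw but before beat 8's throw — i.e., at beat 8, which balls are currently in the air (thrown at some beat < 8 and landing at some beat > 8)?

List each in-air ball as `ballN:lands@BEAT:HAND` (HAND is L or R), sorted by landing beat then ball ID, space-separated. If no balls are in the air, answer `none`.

Answer: ball3:lands@9:R ball1:lands@10:L ball2:lands@11:R

Derivation:
Beat 0 (L): throw ball1 h=6 -> lands@6:L; in-air after throw: [b1@6:L]
Beat 1 (R): throw ball2 h=4 -> lands@5:R; in-air after throw: [b2@5:R b1@6:L]
Beat 2 (L): throw ball3 h=2 -> lands@4:L; in-air after throw: [b3@4:L b2@5:R b1@6:L]
Beat 4 (L): throw ball3 h=3 -> lands@7:R; in-air after throw: [b2@5:R b1@6:L b3@7:R]
Beat 5 (R): throw ball2 h=6 -> lands@11:R; in-air after throw: [b1@6:L b3@7:R b2@11:R]
Beat 6 (L): throw ball1 h=4 -> lands@10:L; in-air after throw: [b3@7:R b1@10:L b2@11:R]
Beat 7 (R): throw ball3 h=2 -> lands@9:R; in-air after throw: [b3@9:R b1@10:L b2@11:R]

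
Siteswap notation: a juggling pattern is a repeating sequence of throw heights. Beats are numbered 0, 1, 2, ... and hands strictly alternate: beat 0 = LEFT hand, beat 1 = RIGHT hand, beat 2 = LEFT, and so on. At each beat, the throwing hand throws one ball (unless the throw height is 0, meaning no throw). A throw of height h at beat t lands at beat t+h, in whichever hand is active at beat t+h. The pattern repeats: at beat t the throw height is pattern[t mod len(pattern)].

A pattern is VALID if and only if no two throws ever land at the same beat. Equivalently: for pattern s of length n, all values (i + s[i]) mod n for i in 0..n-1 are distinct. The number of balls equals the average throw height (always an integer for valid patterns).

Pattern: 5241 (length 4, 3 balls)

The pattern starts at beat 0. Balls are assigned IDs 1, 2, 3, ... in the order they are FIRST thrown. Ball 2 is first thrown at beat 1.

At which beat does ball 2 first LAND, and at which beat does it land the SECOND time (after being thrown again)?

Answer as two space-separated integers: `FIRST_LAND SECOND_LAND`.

Answer: 3 4

Derivation:
Beat 0 (L): throw ball1 h=5 -> lands@5:R; in-air after throw: [b1@5:R]
Beat 1 (R): throw ball2 h=2 -> lands@3:R; in-air after throw: [b2@3:R b1@5:R]
Beat 2 (L): throw ball3 h=4 -> lands@6:L; in-air after throw: [b2@3:R b1@5:R b3@6:L]
Beat 3 (R): throw ball2 h=1 -> lands@4:L; in-air after throw: [b2@4:L b1@5:R b3@6:L]
Beat 4 (L): throw ball2 h=5 -> lands@9:R; in-air after throw: [b1@5:R b3@6:L b2@9:R]
Ball 2: thrown@1 h=2 -> first land @3; rethrown@3 h=1 -> second land @4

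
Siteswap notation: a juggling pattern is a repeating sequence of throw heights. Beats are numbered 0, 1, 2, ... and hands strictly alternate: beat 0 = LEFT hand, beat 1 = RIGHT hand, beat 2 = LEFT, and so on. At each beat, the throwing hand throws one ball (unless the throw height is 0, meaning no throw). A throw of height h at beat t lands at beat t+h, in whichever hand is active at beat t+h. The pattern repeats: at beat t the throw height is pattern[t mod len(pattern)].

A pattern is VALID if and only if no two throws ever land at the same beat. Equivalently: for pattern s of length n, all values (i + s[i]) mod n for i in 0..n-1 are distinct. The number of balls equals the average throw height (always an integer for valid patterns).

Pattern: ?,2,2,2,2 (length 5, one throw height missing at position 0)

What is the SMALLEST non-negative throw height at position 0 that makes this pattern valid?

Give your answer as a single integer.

i=0: s[i]=? (unknown)
i=1: (1 + 2) mod 5 = 3
i=2: (2 + 2) mod 5 = 4
i=3: (3 + 2) mod 5 = 0
i=4: (4 + 2) mod 5 = 1
Known residues: [0, 1, 3, 4]; need a permutation of 0..4, so missing residue r = 2
Need (0 + s) mod 5 = 2; smallest s = (2 - 0) mod 5 = 2

Answer: 2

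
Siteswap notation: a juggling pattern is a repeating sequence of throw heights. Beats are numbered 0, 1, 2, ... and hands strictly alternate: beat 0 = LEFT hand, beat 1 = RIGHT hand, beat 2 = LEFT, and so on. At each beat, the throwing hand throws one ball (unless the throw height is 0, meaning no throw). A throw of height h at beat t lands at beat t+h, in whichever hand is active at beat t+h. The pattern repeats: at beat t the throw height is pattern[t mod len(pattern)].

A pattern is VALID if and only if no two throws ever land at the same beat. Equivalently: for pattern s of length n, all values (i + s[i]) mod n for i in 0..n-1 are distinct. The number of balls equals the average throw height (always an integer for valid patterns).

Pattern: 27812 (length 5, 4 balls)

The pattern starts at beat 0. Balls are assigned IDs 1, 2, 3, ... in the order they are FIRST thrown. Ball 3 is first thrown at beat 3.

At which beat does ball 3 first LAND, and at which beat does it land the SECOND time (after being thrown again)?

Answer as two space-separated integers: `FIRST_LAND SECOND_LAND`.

Answer: 4 6

Derivation:
Beat 0 (L): throw ball1 h=2 -> lands@2:L; in-air after throw: [b1@2:L]
Beat 1 (R): throw ball2 h=7 -> lands@8:L; in-air after throw: [b1@2:L b2@8:L]
Beat 2 (L): throw ball1 h=8 -> lands@10:L; in-air after throw: [b2@8:L b1@10:L]
Beat 3 (R): throw ball3 h=1 -> lands@4:L; in-air after throw: [b3@4:L b2@8:L b1@10:L]
Beat 4 (L): throw ball3 h=2 -> lands@6:L; in-air after throw: [b3@6:L b2@8:L b1@10:L]
Beat 5 (R): throw ball4 h=2 -> lands@7:R; in-air after throw: [b3@6:L b4@7:R b2@8:L b1@10:L]
Beat 6 (L): throw ball3 h=7 -> lands@13:R; in-air after throw: [b4@7:R b2@8:L b1@10:L b3@13:R]
Ball 3: thrown@3 h=1 -> first land @4; rethrown@4 h=2 -> second land @6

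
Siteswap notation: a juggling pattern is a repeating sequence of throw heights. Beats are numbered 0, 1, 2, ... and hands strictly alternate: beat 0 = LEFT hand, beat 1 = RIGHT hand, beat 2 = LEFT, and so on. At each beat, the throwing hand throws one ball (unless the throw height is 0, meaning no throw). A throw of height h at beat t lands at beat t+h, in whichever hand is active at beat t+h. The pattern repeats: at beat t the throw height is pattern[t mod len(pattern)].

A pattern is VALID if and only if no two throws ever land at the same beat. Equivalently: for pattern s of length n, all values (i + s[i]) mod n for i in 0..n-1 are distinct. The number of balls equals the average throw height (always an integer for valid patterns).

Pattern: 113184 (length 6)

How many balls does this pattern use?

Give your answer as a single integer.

Pattern = [1, 1, 3, 1, 8, 4], length n = 6
  position 0: throw height = 1, running sum = 1
  position 1: throw height = 1, running sum = 2
  position 2: throw height = 3, running sum = 5
  position 3: throw height = 1, running sum = 6
  position 4: throw height = 8, running sum = 14
  position 5: throw height = 4, running sum = 18
Total sum = 18; balls = sum / n = 18 / 6 = 3

Answer: 3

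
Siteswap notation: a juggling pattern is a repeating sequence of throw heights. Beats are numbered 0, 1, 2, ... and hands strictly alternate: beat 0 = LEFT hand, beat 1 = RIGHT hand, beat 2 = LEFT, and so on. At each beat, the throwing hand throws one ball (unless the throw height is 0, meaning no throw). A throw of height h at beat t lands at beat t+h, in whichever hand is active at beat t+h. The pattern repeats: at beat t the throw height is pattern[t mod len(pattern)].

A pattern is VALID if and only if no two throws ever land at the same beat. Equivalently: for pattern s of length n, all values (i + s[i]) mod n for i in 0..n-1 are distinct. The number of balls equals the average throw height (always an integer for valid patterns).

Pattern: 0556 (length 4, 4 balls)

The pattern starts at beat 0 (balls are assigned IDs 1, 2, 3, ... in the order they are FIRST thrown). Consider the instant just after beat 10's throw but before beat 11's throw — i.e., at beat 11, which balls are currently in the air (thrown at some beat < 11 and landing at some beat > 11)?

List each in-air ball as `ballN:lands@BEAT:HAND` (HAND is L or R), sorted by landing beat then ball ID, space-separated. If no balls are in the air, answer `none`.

Beat 1 (R): throw ball1 h=5 -> lands@6:L; in-air after throw: [b1@6:L]
Beat 2 (L): throw ball2 h=5 -> lands@7:R; in-air after throw: [b1@6:L b2@7:R]
Beat 3 (R): throw ball3 h=6 -> lands@9:R; in-air after throw: [b1@6:L b2@7:R b3@9:R]
Beat 5 (R): throw ball4 h=5 -> lands@10:L; in-air after throw: [b1@6:L b2@7:R b3@9:R b4@10:L]
Beat 6 (L): throw ball1 h=5 -> lands@11:R; in-air after throw: [b2@7:R b3@9:R b4@10:L b1@11:R]
Beat 7 (R): throw ball2 h=6 -> lands@13:R; in-air after throw: [b3@9:R b4@10:L b1@11:R b2@13:R]
Beat 9 (R): throw ball3 h=5 -> lands@14:L; in-air after throw: [b4@10:L b1@11:R b2@13:R b3@14:L]
Beat 10 (L): throw ball4 h=5 -> lands@15:R; in-air after throw: [b1@11:R b2@13:R b3@14:L b4@15:R]
Beat 11 (R): throw ball1 h=6 -> lands@17:R; in-air after throw: [b2@13:R b3@14:L b4@15:R b1@17:R]

Answer: ball2:lands@13:R ball3:lands@14:L ball4:lands@15:R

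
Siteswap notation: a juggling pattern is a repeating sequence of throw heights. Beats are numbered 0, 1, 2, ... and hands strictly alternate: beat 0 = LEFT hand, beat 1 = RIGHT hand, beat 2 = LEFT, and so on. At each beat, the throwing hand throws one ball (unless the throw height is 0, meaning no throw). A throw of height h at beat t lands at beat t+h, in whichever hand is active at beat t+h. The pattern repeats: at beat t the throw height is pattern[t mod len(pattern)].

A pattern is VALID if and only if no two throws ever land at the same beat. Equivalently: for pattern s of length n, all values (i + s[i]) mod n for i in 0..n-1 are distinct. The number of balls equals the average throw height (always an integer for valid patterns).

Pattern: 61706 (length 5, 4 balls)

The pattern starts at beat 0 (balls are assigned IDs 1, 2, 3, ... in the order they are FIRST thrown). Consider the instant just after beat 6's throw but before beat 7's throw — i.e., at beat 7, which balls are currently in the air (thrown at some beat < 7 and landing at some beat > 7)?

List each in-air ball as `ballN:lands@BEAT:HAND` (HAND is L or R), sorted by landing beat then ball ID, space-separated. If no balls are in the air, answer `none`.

Beat 0 (L): throw ball1 h=6 -> lands@6:L; in-air after throw: [b1@6:L]
Beat 1 (R): throw ball2 h=1 -> lands@2:L; in-air after throw: [b2@2:L b1@6:L]
Beat 2 (L): throw ball2 h=7 -> lands@9:R; in-air after throw: [b1@6:L b2@9:R]
Beat 4 (L): throw ball3 h=6 -> lands@10:L; in-air after throw: [b1@6:L b2@9:R b3@10:L]
Beat 5 (R): throw ball4 h=6 -> lands@11:R; in-air after throw: [b1@6:L b2@9:R b3@10:L b4@11:R]
Beat 6 (L): throw ball1 h=1 -> lands@7:R; in-air after throw: [b1@7:R b2@9:R b3@10:L b4@11:R]
Beat 7 (R): throw ball1 h=7 -> lands@14:L; in-air after throw: [b2@9:R b3@10:L b4@11:R b1@14:L]

Answer: ball2:lands@9:R ball3:lands@10:L ball4:lands@11:R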